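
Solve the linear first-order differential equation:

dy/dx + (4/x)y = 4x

Using integrating factor method:

General solution: y = (2/3)x^2 + Cx^(-4)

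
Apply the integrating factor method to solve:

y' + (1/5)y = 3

Using integrating factor method:

General solution: y = 15 + Ce^(-x/5)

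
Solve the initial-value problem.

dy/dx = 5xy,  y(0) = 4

General solution: y = Ce^(5x²/2)
Applying IC y(0) = 4:
Particular solution: y = 4e^(5x²/2)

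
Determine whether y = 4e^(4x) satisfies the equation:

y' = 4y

Verification:
y = 4e^(4x)
y' = 16e^(4x)
4y = 16e^(4x)
y' = 4y ✓

Yes, it is a solution.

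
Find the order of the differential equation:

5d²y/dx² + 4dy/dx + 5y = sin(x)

The order is 2 (highest derivative is of order 2).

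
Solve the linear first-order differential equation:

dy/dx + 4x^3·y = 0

Using integrating factor method:

General solution: y = Ce^(-x^4)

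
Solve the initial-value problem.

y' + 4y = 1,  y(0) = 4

General solution: y = 1/4 + Ce^(-4x)
Applying y(0) = 4: C = 4 - 1/4 = 15/4
Particular solution: y = 1/4 + (15/4)e^(-4x)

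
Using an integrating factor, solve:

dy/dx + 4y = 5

Using integrating factor method:

General solution: y = 5/4 + Ce^(-4x)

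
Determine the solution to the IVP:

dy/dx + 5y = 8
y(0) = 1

General solution: y = 8/5 + Ce^(-5x)
Applying y(0) = 1: C = 1 - 8/5 = -3/5
Particular solution: y = 8/5 - (3/5)e^(-5x)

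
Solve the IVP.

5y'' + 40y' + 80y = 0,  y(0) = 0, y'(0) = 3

General solution: y = (C₁ + C₂x)e^(-4x)
Repeated root r = -4
Applying ICs: C₁ = 0, C₂ = 3
Particular solution: y = 3xe^(-4x)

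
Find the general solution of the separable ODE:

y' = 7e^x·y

Separating variables and integrating:
ln|y| = 7e^x + C

General solution: y = Ce^(7e^x)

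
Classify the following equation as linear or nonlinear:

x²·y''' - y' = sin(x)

Linear (y and its derivatives appear to the first power only, no products of y terms)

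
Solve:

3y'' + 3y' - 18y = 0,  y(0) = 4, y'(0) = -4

General solution: y = C₁e^(2x) + C₂e^(-3x)
Applying ICs: C₁ = 8/5, C₂ = 12/5
Particular solution: y = (8/5)e^(2x) + (12/5)e^(-3x)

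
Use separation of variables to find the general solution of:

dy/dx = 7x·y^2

Separating variables and integrating:
-1/y = 7x^2/2 + C

General solution: y^-1 = (-7/2)x^2 + C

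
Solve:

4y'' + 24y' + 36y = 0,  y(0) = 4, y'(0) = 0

General solution: y = (C₁ + C₂x)e^(-3x)
Repeated root r = -3
Applying ICs: C₁ = 4, C₂ = 12
Particular solution: y = (4 + 12x)e^(-3x)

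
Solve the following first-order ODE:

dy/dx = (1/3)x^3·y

Separating variables and integrating:
ln|y| = x^4/12 + C

General solution: y = Ce^(x^4/12)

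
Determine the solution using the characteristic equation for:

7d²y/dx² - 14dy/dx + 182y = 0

Characteristic equation: 7r² - 14r + 182 = 0
Divide by 7: r² - 2r + 26 = 0
Roots: r = 1 ± 5i (complex conjugates)
General solution: y = e^x(C₁cos(5x) + C₂sin(5x))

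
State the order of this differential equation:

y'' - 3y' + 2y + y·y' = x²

The order is 2 (highest derivative is of order 2).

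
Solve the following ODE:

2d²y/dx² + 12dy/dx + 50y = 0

Characteristic equation: 2r² + 12r + 50 = 0
Divide by 2: r² + 6r + 25 = 0
Roots: r = -3 ± 4i (complex conjugates)
General solution: y = e^(-3x)(C₁cos(4x) + C₂sin(4x))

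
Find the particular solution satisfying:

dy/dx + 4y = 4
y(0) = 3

General solution: y = 1 + Ce^(-4x)
Applying y(0) = 3: C = 3 - 1 = 2
Particular solution: y = 1 + 2e^(-4x)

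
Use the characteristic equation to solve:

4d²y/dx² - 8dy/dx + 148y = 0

Characteristic equation: 4r² - 8r + 148 = 0
Divide by 4: r² - 2r + 37 = 0
Roots: r = 1 ± 6i (complex conjugates)
General solution: y = e^x(C₁cos(6x) + C₂sin(6x))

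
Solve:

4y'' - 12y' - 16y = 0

Characteristic equation: 4r² - 12r - 16 = 0
Divide by 4: r² - 3r - 4 = 0
Roots: r = 4, -1 (distinct real)
General solution: y = C₁e^(4x) + C₂e^(-x)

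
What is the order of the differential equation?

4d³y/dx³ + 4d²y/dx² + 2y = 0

The order is 3 (highest derivative is of order 3).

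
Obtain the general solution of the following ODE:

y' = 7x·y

Separating variables and integrating:
ln|y| = 7x^2/2 + C

General solution: y = Ce^(7x^2/2)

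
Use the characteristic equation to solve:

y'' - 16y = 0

Characteristic equation: r² - 16 = 0
Roots: r = 4, -4 (distinct real)
General solution: y = C₁e^(4x) + C₂e^(-4x)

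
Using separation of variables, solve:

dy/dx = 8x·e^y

Separating variables and integrating:
-e^(-y) = 4x² + C

General solution: y = -ln(C - 4x²)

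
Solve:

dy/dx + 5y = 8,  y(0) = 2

General solution: y = 8/5 + Ce^(-5x)
Applying y(0) = 2: C = 2 - 8/5 = 2/5
Particular solution: y = 8/5 + (2/5)e^(-5x)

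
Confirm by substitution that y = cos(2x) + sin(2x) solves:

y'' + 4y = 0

Verification:
y'' = -4cos(2x) - 4sin(2x)
y'' + 4y = 0 ✓

Yes, it is a solution.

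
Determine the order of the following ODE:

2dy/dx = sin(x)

The order is 1 (highest derivative is of order 1).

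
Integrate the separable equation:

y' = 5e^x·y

Separating variables and integrating:
ln|y| = 5e^x + C

General solution: y = Ce^(5e^x)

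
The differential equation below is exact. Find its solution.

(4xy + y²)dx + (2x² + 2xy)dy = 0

Verify exactness: ∂M/∂y = ∂N/∂x ✓
Find F(x,y) such that ∂F/∂x = M, ∂F/∂y = N
Solution: 2x²y + xy² = C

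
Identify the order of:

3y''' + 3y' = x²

The order is 3 (highest derivative is of order 3).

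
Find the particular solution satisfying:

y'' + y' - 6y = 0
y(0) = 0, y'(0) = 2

General solution: y = C₁e^(2x) + C₂e^(-3x)
Applying ICs: C₁ = 2/5, C₂ = -2/5
Particular solution: y = (2/5)e^(2x) - (2/5)e^(-3x)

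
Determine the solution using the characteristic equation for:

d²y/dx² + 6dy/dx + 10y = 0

Characteristic equation: r² + 6r + 10 = 0
Roots: r = -3 ± i (complex conjugates)
General solution: y = e^(-3x)(C₁cos(x) + C₂sin(x))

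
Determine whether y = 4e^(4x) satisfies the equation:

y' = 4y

Verification:
y = 4e^(4x)
y' = 16e^(4x)
4y = 16e^(4x)
y' = 4y ✓

Yes, it is a solution.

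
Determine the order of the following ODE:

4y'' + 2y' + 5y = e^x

The order is 2 (highest derivative is of order 2).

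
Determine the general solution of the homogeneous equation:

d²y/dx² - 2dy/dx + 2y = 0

Characteristic equation: r² - 2r + 2 = 0
Roots: r = 1 ± i (complex conjugates)
General solution: y = e^x(C₁cos(x) + C₂sin(x))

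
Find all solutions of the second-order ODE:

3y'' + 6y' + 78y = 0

Characteristic equation: 3r² + 6r + 78 = 0
Divide by 3: r² + 2r + 26 = 0
Roots: r = -1 ± 5i (complex conjugates)
General solution: y = e^(-x)(C₁cos(5x) + C₂sin(5x))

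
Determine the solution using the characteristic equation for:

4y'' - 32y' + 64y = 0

Characteristic equation: 4r² - 32r + 64 = 0
Divide by 4: r² - 8r + 16 = 0
Factored: (r - 4)² = 0
Repeated root: r = 4
General solution: y = (C₁ + C₂x)e^(4x)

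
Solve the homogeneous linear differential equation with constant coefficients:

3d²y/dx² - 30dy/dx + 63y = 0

Characteristic equation: 3r² - 30r + 63 = 0
Divide by 3: r² - 10r + 21 = 0
Roots: r = 3, 7 (distinct real)
General solution: y = C₁e^(3x) + C₂e^(7x)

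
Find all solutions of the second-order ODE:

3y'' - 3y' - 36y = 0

Characteristic equation: 3r² - 3r - 36 = 0
Divide by 3: r² - r - 12 = 0
Roots: r = 4, -3 (distinct real)
General solution: y = C₁e^(4x) + C₂e^(-3x)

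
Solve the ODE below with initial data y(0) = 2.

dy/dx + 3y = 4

General solution: y = 4/3 + Ce^(-3x)
Applying y(0) = 2: C = 2 - 4/3 = 2/3
Particular solution: y = 4/3 + (2/3)e^(-3x)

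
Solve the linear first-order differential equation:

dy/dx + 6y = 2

Using integrating factor method:

General solution: y = 1/3 + Ce^(-6x)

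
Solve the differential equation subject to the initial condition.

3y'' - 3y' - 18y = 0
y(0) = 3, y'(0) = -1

General solution: y = C₁e^(3x) + C₂e^(-2x)
Applying ICs: C₁ = 1, C₂ = 2
Particular solution: y = e^(3x) + 2e^(-2x)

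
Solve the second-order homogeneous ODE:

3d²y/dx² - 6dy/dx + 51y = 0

Characteristic equation: 3r² - 6r + 51 = 0
Divide by 3: r² - 2r + 17 = 0
Roots: r = 1 ± 4i (complex conjugates)
General solution: y = e^x(C₁cos(4x) + C₂sin(4x))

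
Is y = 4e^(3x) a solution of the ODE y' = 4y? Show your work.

Verification:
y = 4e^(3x)
y' = 12e^(3x)
But 4y = 16e^(3x)
y' ≠ 4y — the derivative does not match

No, it is not a solution.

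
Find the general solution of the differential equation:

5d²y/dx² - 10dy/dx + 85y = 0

Characteristic equation: 5r² - 10r + 85 = 0
Divide by 5: r² - 2r + 17 = 0
Roots: r = 1 ± 4i (complex conjugates)
General solution: y = e^x(C₁cos(4x) + C₂sin(4x))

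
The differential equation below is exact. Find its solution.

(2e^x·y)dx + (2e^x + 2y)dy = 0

Verify exactness: ∂M/∂y = ∂N/∂x ✓
Find F(x,y) such that ∂F/∂x = M, ∂F/∂y = N
Solution: 2e^x·y + y² = C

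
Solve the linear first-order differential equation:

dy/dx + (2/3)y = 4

Using integrating factor method:

General solution: y = 6 + Ce^(-2x/3)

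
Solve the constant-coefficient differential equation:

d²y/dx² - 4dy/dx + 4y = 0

Characteristic equation: r² - 4r + 4 = 0
Factored: (r - 2)² = 0
Repeated root: r = 2
General solution: y = (C₁ + C₂x)e^(2x)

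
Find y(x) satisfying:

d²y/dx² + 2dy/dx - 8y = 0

Characteristic equation: r² + 2r - 8 = 0
Roots: r = 2, -4 (distinct real)
General solution: y = C₁e^(2x) + C₂e^(-4x)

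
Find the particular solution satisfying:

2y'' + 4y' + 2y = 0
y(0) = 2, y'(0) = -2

General solution: y = (C₁ + C₂x)e^(-x)
Repeated root r = -1
Applying ICs: C₁ = 2, C₂ = 0
Particular solution: y = 2e^(-x)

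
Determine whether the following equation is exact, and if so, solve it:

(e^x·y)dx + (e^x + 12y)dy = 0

Verify exactness: ∂M/∂y = ∂N/∂x ✓
Find F(x,y) such that ∂F/∂x = M, ∂F/∂y = N
Solution: e^x·y + 6y² = C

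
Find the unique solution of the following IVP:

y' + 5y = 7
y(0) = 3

General solution: y = 7/5 + Ce^(-5x)
Applying y(0) = 3: C = 3 - 7/5 = 8/5
Particular solution: y = 7/5 + (8/5)e^(-5x)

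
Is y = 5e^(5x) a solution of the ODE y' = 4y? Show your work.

Verification:
y = 5e^(5x)
y' = 25e^(5x)
But 4y = 20e^(5x)
y' ≠ 4y — the derivative does not match

No, it is not a solution.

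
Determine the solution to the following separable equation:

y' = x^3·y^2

Separating variables and integrating:
-1/y = x^4/4 + C

General solution: y^-1 = (-1/4)x^4 + C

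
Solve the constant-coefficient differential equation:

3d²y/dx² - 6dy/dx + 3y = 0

Characteristic equation: 3r² - 6r + 3 = 0
Divide by 3: r² - 2r + 1 = 0
Factored: (r - 1)² = 0
Repeated root: r = 1
General solution: y = (C₁ + C₂x)e^x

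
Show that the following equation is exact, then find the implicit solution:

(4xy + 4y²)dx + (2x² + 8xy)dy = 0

Verify exactness: ∂M/∂y = ∂N/∂x ✓
Find F(x,y) such that ∂F/∂x = M, ∂F/∂y = N
Solution: 2x²y + 4xy² = C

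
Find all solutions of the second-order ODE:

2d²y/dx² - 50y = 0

Characteristic equation: 2r² - 50 = 0
Divide by 2: r² - 25 = 0
Roots: r = 5, -5 (distinct real)
General solution: y = C₁e^(5x) + C₂e^(-5x)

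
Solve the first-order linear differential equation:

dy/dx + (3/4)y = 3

Using integrating factor method:

General solution: y = 4 + Ce^(-3x/4)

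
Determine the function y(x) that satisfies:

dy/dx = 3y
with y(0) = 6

General solution: y = Ce^(3x)
Applying IC y(0) = 6:
Particular solution: y = 6e^(3x)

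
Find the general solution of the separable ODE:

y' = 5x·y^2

Separating variables and integrating:
-1/y = 5x^2/2 + C

General solution: y^-1 = (-5/2)x^2 + C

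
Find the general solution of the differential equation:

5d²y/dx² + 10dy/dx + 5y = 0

Characteristic equation: 5r² + 10r + 5 = 0
Divide by 5: r² + 2r + 1 = 0
Factored: (r + 1)² = 0
Repeated root: r = -1
General solution: y = (C₁ + C₂x)e^(-x)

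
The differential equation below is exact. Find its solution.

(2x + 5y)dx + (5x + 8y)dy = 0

Verify exactness: ∂M/∂y = ∂N/∂x ✓
Find F(x,y) such that ∂F/∂x = M, ∂F/∂y = N
Solution: x² + 5xy + 4y² = C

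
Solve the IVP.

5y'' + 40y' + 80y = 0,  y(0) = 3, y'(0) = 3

General solution: y = (C₁ + C₂x)e^(-4x)
Repeated root r = -4
Applying ICs: C₁ = 3, C₂ = 15
Particular solution: y = (3 + 15x)e^(-4x)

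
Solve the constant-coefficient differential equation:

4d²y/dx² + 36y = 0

Characteristic equation: 4r² + 36 = 0
Divide by 4: r² + 9 = 0
Roots: r = ±3i (complex conjugates)
General solution: y = C₁cos(3x) + C₂sin(3x)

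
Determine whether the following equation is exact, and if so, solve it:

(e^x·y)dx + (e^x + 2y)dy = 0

Verify exactness: ∂M/∂y = ∂N/∂x ✓
Find F(x,y) such that ∂F/∂x = M, ∂F/∂y = N
Solution: e^x·y + y² = C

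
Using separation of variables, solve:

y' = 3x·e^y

Separating variables and integrating:
-e^(-y) = 3x²/2 + C

General solution: y = -ln(C - 3x²/2)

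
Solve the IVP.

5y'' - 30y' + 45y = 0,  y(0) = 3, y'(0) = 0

General solution: y = (C₁ + C₂x)e^(3x)
Repeated root r = 3
Applying ICs: C₁ = 3, C₂ = -9
Particular solution: y = (3 - 9x)e^(3x)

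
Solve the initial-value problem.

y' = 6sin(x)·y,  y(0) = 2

General solution: y = Ce^(-6cos(x))
Applying IC y(0) = 2:
Particular solution: y = 2e^(6(1-cos(x)))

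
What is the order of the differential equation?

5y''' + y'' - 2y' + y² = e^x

The order is 3 (highest derivative is of order 3).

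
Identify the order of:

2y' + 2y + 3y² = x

The order is 1 (highest derivative is of order 1).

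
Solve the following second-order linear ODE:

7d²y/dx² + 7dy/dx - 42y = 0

Characteristic equation: 7r² + 7r - 42 = 0
Divide by 7: r² + r - 6 = 0
Roots: r = 2, -3 (distinct real)
General solution: y = C₁e^(2x) + C₂e^(-3x)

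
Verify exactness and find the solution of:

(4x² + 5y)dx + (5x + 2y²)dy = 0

Verify exactness: ∂M/∂y = ∂N/∂x ✓
Find F(x,y) such that ∂F/∂x = M, ∂F/∂y = N
Solution: 4x³/3 + 5xy + 2y³/3 = C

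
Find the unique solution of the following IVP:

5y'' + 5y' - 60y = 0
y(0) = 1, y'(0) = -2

General solution: y = C₁e^(3x) + C₂e^(-4x)
Applying ICs: C₁ = 2/7, C₂ = 5/7
Particular solution: y = (2/7)e^(3x) + (5/7)e^(-4x)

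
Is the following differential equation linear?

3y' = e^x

Yes. Linear (y and its derivatives appear to the first power only, no products of y terms)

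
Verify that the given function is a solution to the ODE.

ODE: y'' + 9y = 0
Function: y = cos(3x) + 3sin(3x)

Verification:
y'' = -9cos(3x) - 27sin(3x)
y'' + 9y = 0 ✓

Yes, it is a solution.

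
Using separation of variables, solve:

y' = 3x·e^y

Separating variables and integrating:
-e^(-y) = 3x²/2 + C

General solution: y = -ln(C - 3x²/2)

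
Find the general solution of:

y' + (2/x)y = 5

Using integrating factor method:

General solution: y = (5/3)x + Cx^(-2)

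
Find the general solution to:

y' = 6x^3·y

Separating variables and integrating:
ln|y| = 3x^4/2 + C

General solution: y = Ce^(3x^4/2)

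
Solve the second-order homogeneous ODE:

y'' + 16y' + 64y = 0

Characteristic equation: r² + 16r + 64 = 0
Factored: (r + 8)² = 0
Repeated root: r = -8
General solution: y = (C₁ + C₂x)e^(-8x)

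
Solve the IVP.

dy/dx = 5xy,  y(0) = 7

General solution: y = Ce^(5x²/2)
Applying IC y(0) = 7:
Particular solution: y = 7e^(5x²/2)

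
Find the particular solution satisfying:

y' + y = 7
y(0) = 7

General solution: y = 7 + Ce^(-x)
Applying y(0) = 7: C = 7 - 7 = 0
Particular solution: y = 7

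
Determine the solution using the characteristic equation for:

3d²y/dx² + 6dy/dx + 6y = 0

Characteristic equation: 3r² + 6r + 6 = 0
Divide by 3: r² + 2r + 2 = 0
Roots: r = -1 ± i (complex conjugates)
General solution: y = e^(-x)(C₁cos(x) + C₂sin(x))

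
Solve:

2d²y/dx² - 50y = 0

Characteristic equation: 2r² - 50 = 0
Divide by 2: r² - 25 = 0
Roots: r = 5, -5 (distinct real)
General solution: y = C₁e^(5x) + C₂e^(-5x)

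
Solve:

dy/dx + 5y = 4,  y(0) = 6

General solution: y = 4/5 + Ce^(-5x)
Applying y(0) = 6: C = 6 - 4/5 = 26/5
Particular solution: y = 4/5 + (26/5)e^(-5x)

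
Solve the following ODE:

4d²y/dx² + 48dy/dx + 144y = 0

Characteristic equation: 4r² + 48r + 144 = 0
Divide by 4: r² + 12r + 36 = 0
Factored: (r + 6)² = 0
Repeated root: r = -6
General solution: y = (C₁ + C₂x)e^(-6x)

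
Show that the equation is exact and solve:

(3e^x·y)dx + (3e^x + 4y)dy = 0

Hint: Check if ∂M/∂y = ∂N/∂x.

Verify exactness: ∂M/∂y = ∂N/∂x ✓
Find F(x,y) such that ∂F/∂x = M, ∂F/∂y = N
Solution: 3e^x·y + 2y² = C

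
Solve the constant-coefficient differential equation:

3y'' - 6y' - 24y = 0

Characteristic equation: 3r² - 6r - 24 = 0
Divide by 3: r² - 2r - 8 = 0
Roots: r = 4, -2 (distinct real)
General solution: y = C₁e^(4x) + C₂e^(-2x)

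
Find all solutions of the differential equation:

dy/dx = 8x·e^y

Separating variables and integrating:
-e^(-y) = 4x² + C

General solution: y = -ln(C - 4x²)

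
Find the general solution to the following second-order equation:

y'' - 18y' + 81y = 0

Characteristic equation: r² - 18r + 81 = 0
Factored: (r - 9)² = 0
Repeated root: r = 9
General solution: y = (C₁ + C₂x)e^(9x)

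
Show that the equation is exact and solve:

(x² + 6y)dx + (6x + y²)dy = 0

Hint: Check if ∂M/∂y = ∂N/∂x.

Verify exactness: ∂M/∂y = ∂N/∂x ✓
Find F(x,y) such that ∂F/∂x = M, ∂F/∂y = N
Solution: x³/3 + 6xy + y³/3 = C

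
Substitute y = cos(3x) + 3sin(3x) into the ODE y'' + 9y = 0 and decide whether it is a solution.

Verification:
y'' = -9cos(3x) - 27sin(3x)
y'' + 9y = 0 ✓

Yes, it is a solution.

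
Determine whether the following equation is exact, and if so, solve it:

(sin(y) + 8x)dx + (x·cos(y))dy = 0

Verify exactness: ∂M/∂y = ∂N/∂x ✓
Find F(x,y) such that ∂F/∂x = M, ∂F/∂y = N
Solution: x·sin(y) + 4x² = C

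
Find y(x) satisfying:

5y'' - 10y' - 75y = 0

Characteristic equation: 5r² - 10r - 75 = 0
Divide by 5: r² - 2r - 15 = 0
Roots: r = 5, -3 (distinct real)
General solution: y = C₁e^(5x) + C₂e^(-3x)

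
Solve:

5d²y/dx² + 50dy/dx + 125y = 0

Characteristic equation: 5r² + 50r + 125 = 0
Divide by 5: r² + 10r + 25 = 0
Factored: (r + 5)² = 0
Repeated root: r = -5
General solution: y = (C₁ + C₂x)e^(-5x)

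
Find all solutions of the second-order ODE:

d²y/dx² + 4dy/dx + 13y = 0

Characteristic equation: r² + 4r + 13 = 0
Roots: r = -2 ± 3i (complex conjugates)
General solution: y = e^(-2x)(C₁cos(3x) + C₂sin(3x))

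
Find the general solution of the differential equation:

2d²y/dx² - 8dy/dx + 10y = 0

Characteristic equation: 2r² - 8r + 10 = 0
Divide by 2: r² - 4r + 5 = 0
Roots: r = 2 ± i (complex conjugates)
General solution: y = e^(2x)(C₁cos(x) + C₂sin(x))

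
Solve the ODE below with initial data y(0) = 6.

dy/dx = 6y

General solution: y = Ce^(6x)
Applying IC y(0) = 6:
Particular solution: y = 6e^(6x)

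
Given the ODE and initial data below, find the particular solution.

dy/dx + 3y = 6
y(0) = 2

General solution: y = 2 + Ce^(-3x)
Applying y(0) = 2: C = 2 - 2 = 0
Particular solution: y = 2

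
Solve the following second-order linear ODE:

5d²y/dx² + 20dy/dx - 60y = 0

Characteristic equation: 5r² + 20r - 60 = 0
Divide by 5: r² + 4r - 12 = 0
Roots: r = 2, -6 (distinct real)
General solution: y = C₁e^(2x) + C₂e^(-6x)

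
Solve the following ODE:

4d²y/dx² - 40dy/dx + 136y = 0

Characteristic equation: 4r² - 40r + 136 = 0
Divide by 4: r² - 10r + 34 = 0
Roots: r = 5 ± 3i (complex conjugates)
General solution: y = e^(5x)(C₁cos(3x) + C₂sin(3x))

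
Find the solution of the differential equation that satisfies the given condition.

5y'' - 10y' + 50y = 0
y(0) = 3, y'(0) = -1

General solution: y = e^x(C₁cos(3x) + C₂sin(3x))
Complex roots r = 1 ± 3i
Applying ICs: C₁ = 3, C₂ = -4/3
Particular solution: y = e^x(3cos(3x) - (4/3)sin(3x))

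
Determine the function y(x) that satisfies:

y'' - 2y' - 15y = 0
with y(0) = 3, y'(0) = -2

General solution: y = C₁e^(5x) + C₂e^(-3x)
Applying ICs: C₁ = 7/8, C₂ = 17/8
Particular solution: y = (7/8)e^(5x) + (17/8)e^(-3x)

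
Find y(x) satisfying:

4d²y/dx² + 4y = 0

Characteristic equation: 4r² + 4 = 0
Divide by 4: r² + 1 = 0
Roots: r = ±i (complex conjugates)
General solution: y = C₁cos(x) + C₂sin(x)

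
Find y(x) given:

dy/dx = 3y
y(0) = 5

General solution: y = Ce^(3x)
Applying IC y(0) = 5:
Particular solution: y = 5e^(3x)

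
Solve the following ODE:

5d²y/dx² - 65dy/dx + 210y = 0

Characteristic equation: 5r² - 65r + 210 = 0
Divide by 5: r² - 13r + 42 = 0
Roots: r = 7, 6 (distinct real)
General solution: y = C₁e^(7x) + C₂e^(6x)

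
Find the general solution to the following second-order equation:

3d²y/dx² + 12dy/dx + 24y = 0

Characteristic equation: 3r² + 12r + 24 = 0
Divide by 3: r² + 4r + 8 = 0
Roots: r = -2 ± 2i (complex conjugates)
General solution: y = e^(-2x)(C₁cos(2x) + C₂sin(2x))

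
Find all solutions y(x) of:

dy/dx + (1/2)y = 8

Using integrating factor method:

General solution: y = 16 + Ce^(-x/2)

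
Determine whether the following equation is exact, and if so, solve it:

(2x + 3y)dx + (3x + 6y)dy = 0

Verify exactness: ∂M/∂y = ∂N/∂x ✓
Find F(x,y) such that ∂F/∂x = M, ∂F/∂y = N
Solution: x² + 3xy + 3y² = C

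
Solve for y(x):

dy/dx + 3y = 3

Using integrating factor method:

General solution: y = 1 + Ce^(-3x)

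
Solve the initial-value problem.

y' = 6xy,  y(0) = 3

General solution: y = Ce^(3x²)
Applying IC y(0) = 3:
Particular solution: y = 3e^(3x²)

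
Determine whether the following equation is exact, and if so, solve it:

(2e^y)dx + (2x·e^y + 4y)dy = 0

Verify exactness: ∂M/∂y = ∂N/∂x ✓
Find F(x,y) such that ∂F/∂x = M, ∂F/∂y = N
Solution: 2x·e^y + 2y² = C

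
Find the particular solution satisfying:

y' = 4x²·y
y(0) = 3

General solution: y = Ce^(4x³/3)
Applying IC y(0) = 3:
Particular solution: y = 3e^(4x³/3)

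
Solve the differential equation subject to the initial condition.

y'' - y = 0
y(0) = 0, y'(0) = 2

General solution: y = C₁e^x + C₂e^(-x)
Applying ICs: C₁ = 1, C₂ = -1
Particular solution: y = e^x - e^(-x)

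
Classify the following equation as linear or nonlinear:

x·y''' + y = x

Linear (y and its derivatives appear to the first power only, no products of y terms)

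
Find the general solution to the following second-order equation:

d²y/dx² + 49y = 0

Characteristic equation: r² + 49 = 0
Roots: r = ±7i (complex conjugates)
General solution: y = C₁cos(7x) + C₂sin(7x)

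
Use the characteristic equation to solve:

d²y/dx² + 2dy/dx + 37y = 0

Characteristic equation: r² + 2r + 37 = 0
Roots: r = -1 ± 6i (complex conjugates)
General solution: y = e^(-x)(C₁cos(6x) + C₂sin(6x))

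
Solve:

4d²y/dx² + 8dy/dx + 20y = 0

Characteristic equation: 4r² + 8r + 20 = 0
Divide by 4: r² + 2r + 5 = 0
Roots: r = -1 ± 2i (complex conjugates)
General solution: y = e^(-x)(C₁cos(2x) + C₂sin(2x))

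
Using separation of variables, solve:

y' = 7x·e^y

Separating variables and integrating:
-e^(-y) = 7x²/2 + C

General solution: y = -ln(C - 7x²/2)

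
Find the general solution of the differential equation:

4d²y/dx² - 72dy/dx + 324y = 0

Characteristic equation: 4r² - 72r + 324 = 0
Divide by 4: r² - 18r + 81 = 0
Factored: (r - 9)² = 0
Repeated root: r = 9
General solution: y = (C₁ + C₂x)e^(9x)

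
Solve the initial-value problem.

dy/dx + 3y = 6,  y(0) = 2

General solution: y = 2 + Ce^(-3x)
Applying y(0) = 2: C = 2 - 2 = 0
Particular solution: y = 2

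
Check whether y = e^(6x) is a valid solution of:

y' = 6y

Verification:
y = e^(6x)
y' = 6e^(6x)
6y = 6e^(6x)
y' = 6y ✓

Yes, it is a solution.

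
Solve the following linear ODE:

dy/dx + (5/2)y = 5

Using integrating factor method:

General solution: y = 2 + Ce^(-5x/2)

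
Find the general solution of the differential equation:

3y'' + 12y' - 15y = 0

Characteristic equation: 3r² + 12r - 15 = 0
Divide by 3: r² + 4r - 5 = 0
Roots: r = 1, -5 (distinct real)
General solution: y = C₁e^x + C₂e^(-5x)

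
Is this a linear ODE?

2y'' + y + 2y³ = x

No. Nonlinear (y³ term)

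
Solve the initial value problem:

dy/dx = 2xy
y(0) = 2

General solution: y = Ce^(x²)
Applying IC y(0) = 2:
Particular solution: y = 2e^(x²)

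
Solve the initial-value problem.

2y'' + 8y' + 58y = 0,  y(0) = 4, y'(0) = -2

General solution: y = e^(-2x)(C₁cos(5x) + C₂sin(5x))
Complex roots r = -2 ± 5i
Applying ICs: C₁ = 4, C₂ = 6/5
Particular solution: y = e^(-2x)(4cos(5x) + (6/5)sin(5x))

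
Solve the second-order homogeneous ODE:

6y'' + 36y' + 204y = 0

Characteristic equation: 6r² + 36r + 204 = 0
Divide by 6: r² + 6r + 34 = 0
Roots: r = -3 ± 5i (complex conjugates)
General solution: y = e^(-3x)(C₁cos(5x) + C₂sin(5x))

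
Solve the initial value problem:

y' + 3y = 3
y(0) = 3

General solution: y = 1 + Ce^(-3x)
Applying y(0) = 3: C = 3 - 1 = 2
Particular solution: y = 1 + 2e^(-3x)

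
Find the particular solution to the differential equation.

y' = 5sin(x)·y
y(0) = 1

General solution: y = Ce^(-5cos(x))
Applying IC y(0) = 1:
Particular solution: y = e^(5(1-cos(x)))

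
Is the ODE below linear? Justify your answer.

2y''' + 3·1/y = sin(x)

No. Nonlinear (1/y term)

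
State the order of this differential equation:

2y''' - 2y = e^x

The order is 3 (highest derivative is of order 3).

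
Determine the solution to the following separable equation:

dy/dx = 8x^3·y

Separating variables and integrating:
ln|y| = 2x^4 + C

General solution: y = Ce^(2x^4)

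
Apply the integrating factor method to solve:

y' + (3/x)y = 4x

Using integrating factor method:

General solution: y = (4/5)x^2 + Cx^(-3)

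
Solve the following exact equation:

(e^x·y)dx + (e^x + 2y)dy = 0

Verify exactness: ∂M/∂y = ∂N/∂x ✓
Find F(x,y) such that ∂F/∂x = M, ∂F/∂y = N
Solution: e^x·y + y² = C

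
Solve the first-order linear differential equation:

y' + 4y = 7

Using integrating factor method:

General solution: y = 7/4 + Ce^(-4x)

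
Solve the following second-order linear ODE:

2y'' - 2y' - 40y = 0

Characteristic equation: 2r² - 2r - 40 = 0
Divide by 2: r² - r - 20 = 0
Roots: r = 5, -4 (distinct real)
General solution: y = C₁e^(5x) + C₂e^(-4x)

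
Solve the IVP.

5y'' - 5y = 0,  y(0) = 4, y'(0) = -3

General solution: y = C₁e^x + C₂e^(-x)
Applying ICs: C₁ = 1/2, C₂ = 7/2
Particular solution: y = (1/2)e^x + (7/2)e^(-x)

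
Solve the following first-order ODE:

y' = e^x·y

Separating variables and integrating:
ln|y| = e^x + C

General solution: y = Ce^(e^x)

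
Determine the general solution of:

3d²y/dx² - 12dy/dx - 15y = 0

Characteristic equation: 3r² - 12r - 15 = 0
Divide by 3: r² - 4r - 5 = 0
Roots: r = 5, -1 (distinct real)
General solution: y = C₁e^(5x) + C₂e^(-x)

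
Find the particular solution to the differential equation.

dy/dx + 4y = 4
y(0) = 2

General solution: y = 1 + Ce^(-4x)
Applying y(0) = 2: C = 2 - 1 = 1
Particular solution: y = 1 + e^(-4x)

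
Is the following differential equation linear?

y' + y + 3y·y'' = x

No. Nonlinear (y·y'' term)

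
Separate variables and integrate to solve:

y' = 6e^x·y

Separating variables and integrating:
ln|y| = 6e^x + C

General solution: y = Ce^(6e^x)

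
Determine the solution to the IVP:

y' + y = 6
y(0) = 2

General solution: y = 6 + Ce^(-x)
Applying y(0) = 2: C = 2 - 6 = -4
Particular solution: y = 6 - 4e^(-x)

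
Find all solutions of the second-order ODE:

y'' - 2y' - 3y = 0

Characteristic equation: r² - 2r - 3 = 0
Roots: r = 3, -1 (distinct real)
General solution: y = C₁e^(3x) + C₂e^(-x)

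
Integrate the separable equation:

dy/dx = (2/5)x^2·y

Separating variables and integrating:
ln|y| = 2x^3/15 + C

General solution: y = Ce^(2x^3/15)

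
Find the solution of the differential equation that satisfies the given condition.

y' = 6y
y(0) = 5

General solution: y = Ce^(6x)
Applying IC y(0) = 5:
Particular solution: y = 5e^(6x)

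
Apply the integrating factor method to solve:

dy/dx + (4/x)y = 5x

Using integrating factor method:

General solution: y = (5/6)x^2 + Cx^(-4)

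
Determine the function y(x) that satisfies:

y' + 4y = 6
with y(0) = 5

General solution: y = 3/2 + Ce^(-4x)
Applying y(0) = 5: C = 5 - 3/2 = 7/2
Particular solution: y = 3/2 + (7/2)e^(-4x)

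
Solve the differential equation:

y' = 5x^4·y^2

Separating variables and integrating:
-1/y = x^5 + C

General solution: y^-1 = -x^5 + C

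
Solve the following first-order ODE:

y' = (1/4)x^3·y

Separating variables and integrating:
ln|y| = x^4/16 + C

General solution: y = Ce^(x^4/16)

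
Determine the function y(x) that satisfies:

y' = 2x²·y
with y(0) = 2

General solution: y = Ce^(2x³/3)
Applying IC y(0) = 2:
Particular solution: y = 2e^(2x³/3)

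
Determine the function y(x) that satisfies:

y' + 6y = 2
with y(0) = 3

General solution: y = 1/3 + Ce^(-6x)
Applying y(0) = 3: C = 3 - 1/3 = 8/3
Particular solution: y = 1/3 + (8/3)e^(-6x)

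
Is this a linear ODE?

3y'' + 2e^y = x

No. Nonlinear (e^y is nonlinear in y)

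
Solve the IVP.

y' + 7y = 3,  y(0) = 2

General solution: y = 3/7 + Ce^(-7x)
Applying y(0) = 2: C = 2 - 3/7 = 11/7
Particular solution: y = 3/7 + (11/7)e^(-7x)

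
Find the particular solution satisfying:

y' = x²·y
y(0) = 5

General solution: y = Ce^(x³/3)
Applying IC y(0) = 5:
Particular solution: y = 5e^(x³/3)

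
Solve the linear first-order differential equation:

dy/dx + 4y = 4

Using integrating factor method:

General solution: y = 1 + Ce^(-4x)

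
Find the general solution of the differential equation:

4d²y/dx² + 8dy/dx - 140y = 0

Characteristic equation: 4r² + 8r - 140 = 0
Divide by 4: r² + 2r - 35 = 0
Roots: r = 5, -7 (distinct real)
General solution: y = C₁e^(5x) + C₂e^(-7x)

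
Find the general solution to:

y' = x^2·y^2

Separating variables and integrating:
-1/y = x^3/3 + C

General solution: y^-1 = (-1/3)x^3 + C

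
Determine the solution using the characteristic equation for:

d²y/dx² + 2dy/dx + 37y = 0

Characteristic equation: r² + 2r + 37 = 0
Roots: r = -1 ± 6i (complex conjugates)
General solution: y = e^(-x)(C₁cos(6x) + C₂sin(6x))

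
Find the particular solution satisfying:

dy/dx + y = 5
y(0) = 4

General solution: y = 5 + Ce^(-x)
Applying y(0) = 4: C = 4 - 5 = -1
Particular solution: y = 5 - e^(-x)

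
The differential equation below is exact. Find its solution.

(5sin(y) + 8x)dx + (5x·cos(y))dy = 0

Verify exactness: ∂M/∂y = ∂N/∂x ✓
Find F(x,y) such that ∂F/∂x = M, ∂F/∂y = N
Solution: 5x·sin(y) + 4x² = C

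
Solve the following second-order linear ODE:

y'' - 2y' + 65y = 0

Characteristic equation: r² - 2r + 65 = 0
Roots: r = 1 ± 8i (complex conjugates)
General solution: y = e^x(C₁cos(8x) + C₂sin(8x))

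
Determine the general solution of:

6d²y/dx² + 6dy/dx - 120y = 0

Characteristic equation: 6r² + 6r - 120 = 0
Divide by 6: r² + r - 20 = 0
Roots: r = 4, -5 (distinct real)
General solution: y = C₁e^(4x) + C₂e^(-5x)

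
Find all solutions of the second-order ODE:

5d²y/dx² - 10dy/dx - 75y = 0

Characteristic equation: 5r² - 10r - 75 = 0
Divide by 5: r² - 2r - 15 = 0
Roots: r = 5, -3 (distinct real)
General solution: y = C₁e^(5x) + C₂e^(-3x)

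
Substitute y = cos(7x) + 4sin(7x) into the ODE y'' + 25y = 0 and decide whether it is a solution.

Verification:
y'' = -49cos(7x) - 196sin(7x)
y'' + 25y ≠ 0 (frequency mismatch: got 49 instead of 25)

No, it is not a solution.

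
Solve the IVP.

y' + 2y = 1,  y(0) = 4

General solution: y = 1/2 + Ce^(-2x)
Applying y(0) = 4: C = 4 - 1/2 = 7/2
Particular solution: y = 1/2 + (7/2)e^(-2x)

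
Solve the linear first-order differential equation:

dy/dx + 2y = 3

Using integrating factor method:

General solution: y = 3/2 + Ce^(-2x)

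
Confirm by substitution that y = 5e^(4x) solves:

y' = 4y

Verification:
y = 5e^(4x)
y' = 20e^(4x)
4y = 20e^(4x)
y' = 4y ✓

Yes, it is a solution.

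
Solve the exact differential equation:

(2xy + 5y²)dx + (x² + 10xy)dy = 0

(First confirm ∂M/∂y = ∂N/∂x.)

Verify exactness: ∂M/∂y = ∂N/∂x ✓
Find F(x,y) such that ∂F/∂x = M, ∂F/∂y = N
Solution: x²y + 5xy² = C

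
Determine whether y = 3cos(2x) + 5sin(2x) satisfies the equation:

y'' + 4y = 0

Verification:
y'' = -12cos(2x) - 20sin(2x)
y'' + 4y = 0 ✓

Yes, it is a solution.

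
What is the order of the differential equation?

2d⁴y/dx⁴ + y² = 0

The order is 4 (highest derivative is of order 4).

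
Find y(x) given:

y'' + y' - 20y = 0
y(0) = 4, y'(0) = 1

General solution: y = C₁e^(4x) + C₂e^(-5x)
Applying ICs: C₁ = 7/3, C₂ = 5/3
Particular solution: y = (7/3)e^(4x) + (5/3)e^(-5x)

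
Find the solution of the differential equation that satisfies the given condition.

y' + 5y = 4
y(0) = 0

General solution: y = 4/5 + Ce^(-5x)
Applying y(0) = 0: C = 0 - 4/5 = -4/5
Particular solution: y = 4/5 - (4/5)e^(-5x)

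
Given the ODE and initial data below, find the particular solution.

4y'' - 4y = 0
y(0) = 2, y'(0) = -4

General solution: y = C₁e^x + C₂e^(-x)
Applying ICs: C₁ = -1, C₂ = 3
Particular solution: y = -e^x + 3e^(-x)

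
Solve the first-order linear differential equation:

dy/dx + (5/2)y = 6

Using integrating factor method:

General solution: y = 12/5 + Ce^(-5x/2)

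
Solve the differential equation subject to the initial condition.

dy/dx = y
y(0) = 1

General solution: y = Ce^x
Applying IC y(0) = 1:
Particular solution: y = e^x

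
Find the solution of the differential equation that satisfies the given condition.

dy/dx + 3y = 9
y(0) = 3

General solution: y = 3 + Ce^(-3x)
Applying y(0) = 3: C = 3 - 3 = 0
Particular solution: y = 3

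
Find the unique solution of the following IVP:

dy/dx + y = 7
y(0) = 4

General solution: y = 7 + Ce^(-x)
Applying y(0) = 4: C = 4 - 7 = -3
Particular solution: y = 7 - 3e^(-x)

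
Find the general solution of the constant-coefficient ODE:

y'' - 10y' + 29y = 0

Characteristic equation: r² - 10r + 29 = 0
Roots: r = 5 ± 2i (complex conjugates)
General solution: y = e^(5x)(C₁cos(2x) + C₂sin(2x))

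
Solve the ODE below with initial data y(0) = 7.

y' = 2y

General solution: y = Ce^(2x)
Applying IC y(0) = 7:
Particular solution: y = 7e^(2x)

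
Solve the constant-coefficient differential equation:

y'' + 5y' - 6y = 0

Characteristic equation: r² + 5r - 6 = 0
Roots: r = 1, -6 (distinct real)
General solution: y = C₁e^x + C₂e^(-6x)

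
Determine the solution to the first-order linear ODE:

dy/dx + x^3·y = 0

Using integrating factor method:

General solution: y = Ce^(-x^4/4)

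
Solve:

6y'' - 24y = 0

Characteristic equation: 6r² - 24 = 0
Divide by 6: r² - 4 = 0
Roots: r = 2, -2 (distinct real)
General solution: y = C₁e^(2x) + C₂e^(-2x)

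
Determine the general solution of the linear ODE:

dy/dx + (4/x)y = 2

Using integrating factor method:

General solution: y = (2/5)x + Cx^(-4)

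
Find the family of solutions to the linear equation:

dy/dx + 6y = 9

Using integrating factor method:

General solution: y = 3/2 + Ce^(-6x)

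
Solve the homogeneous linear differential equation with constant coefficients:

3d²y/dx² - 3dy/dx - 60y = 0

Characteristic equation: 3r² - 3r - 60 = 0
Divide by 3: r² - r - 20 = 0
Roots: r = 5, -4 (distinct real)
General solution: y = C₁e^(5x) + C₂e^(-4x)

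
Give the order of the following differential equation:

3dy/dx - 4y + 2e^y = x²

The order is 1 (highest derivative is of order 1).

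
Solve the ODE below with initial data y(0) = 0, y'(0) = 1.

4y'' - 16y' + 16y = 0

General solution: y = (C₁ + C₂x)e^(2x)
Repeated root r = 2
Applying ICs: C₁ = 0, C₂ = 1
Particular solution: y = xe^(2x)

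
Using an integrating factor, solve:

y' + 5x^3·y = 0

Using integrating factor method:

General solution: y = Ce^(-5x^4/4)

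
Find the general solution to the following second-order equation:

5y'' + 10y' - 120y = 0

Characteristic equation: 5r² + 10r - 120 = 0
Divide by 5: r² + 2r - 24 = 0
Roots: r = 4, -6 (distinct real)
General solution: y = C₁e^(4x) + C₂e^(-6x)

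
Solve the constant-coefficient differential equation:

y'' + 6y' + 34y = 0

Characteristic equation: r² + 6r + 34 = 0
Roots: r = -3 ± 5i (complex conjugates)
General solution: y = e^(-3x)(C₁cos(5x) + C₂sin(5x))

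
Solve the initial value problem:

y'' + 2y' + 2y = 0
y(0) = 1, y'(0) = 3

General solution: y = e^(-x)(C₁cos(x) + C₂sin(x))
Complex roots r = -1 ± i
Applying ICs: C₁ = 1, C₂ = 4
Particular solution: y = e^(-x)(cos(x) + 4sin(x))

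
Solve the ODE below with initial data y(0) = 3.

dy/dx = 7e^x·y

General solution: y = Ce^(7e^x)
Applying IC y(0) = 3:
Particular solution: y = 3e^(7(e^x - 1))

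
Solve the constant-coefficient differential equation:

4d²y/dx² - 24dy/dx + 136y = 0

Characteristic equation: 4r² - 24r + 136 = 0
Divide by 4: r² - 6r + 34 = 0
Roots: r = 3 ± 5i (complex conjugates)
General solution: y = e^(3x)(C₁cos(5x) + C₂sin(5x))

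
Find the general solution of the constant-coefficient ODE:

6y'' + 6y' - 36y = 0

Characteristic equation: 6r² + 6r - 36 = 0
Divide by 6: r² + r - 6 = 0
Roots: r = 2, -3 (distinct real)
General solution: y = C₁e^(2x) + C₂e^(-3x)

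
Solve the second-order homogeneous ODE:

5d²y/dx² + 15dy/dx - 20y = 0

Characteristic equation: 5r² + 15r - 20 = 0
Divide by 5: r² + 3r - 4 = 0
Roots: r = 1, -4 (distinct real)
General solution: y = C₁e^x + C₂e^(-4x)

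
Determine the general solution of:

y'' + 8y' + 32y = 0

Characteristic equation: r² + 8r + 32 = 0
Roots: r = -4 ± 4i (complex conjugates)
General solution: y = e^(-4x)(C₁cos(4x) + C₂sin(4x))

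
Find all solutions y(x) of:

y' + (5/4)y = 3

Using integrating factor method:

General solution: y = 12/5 + Ce^(-5x/4)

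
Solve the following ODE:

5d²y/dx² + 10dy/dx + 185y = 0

Characteristic equation: 5r² + 10r + 185 = 0
Divide by 5: r² + 2r + 37 = 0
Roots: r = -1 ± 6i (complex conjugates)
General solution: y = e^(-x)(C₁cos(6x) + C₂sin(6x))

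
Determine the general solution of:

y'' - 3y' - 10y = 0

Characteristic equation: r² - 3r - 10 = 0
Roots: r = 5, -2 (distinct real)
General solution: y = C₁e^(5x) + C₂e^(-2x)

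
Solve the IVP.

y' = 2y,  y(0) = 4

General solution: y = Ce^(2x)
Applying IC y(0) = 4:
Particular solution: y = 4e^(2x)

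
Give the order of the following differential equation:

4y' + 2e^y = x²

The order is 1 (highest derivative is of order 1).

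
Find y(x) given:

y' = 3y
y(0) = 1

General solution: y = Ce^(3x)
Applying IC y(0) = 1:
Particular solution: y = e^(3x)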